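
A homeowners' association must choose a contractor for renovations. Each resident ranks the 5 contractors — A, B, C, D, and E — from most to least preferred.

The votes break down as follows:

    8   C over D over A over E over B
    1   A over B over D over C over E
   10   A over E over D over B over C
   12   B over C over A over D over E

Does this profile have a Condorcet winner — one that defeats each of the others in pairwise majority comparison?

Head-to-head results (31 voters total):
A vs B: A wins 19–12.
A vs C: C wins 20–11.
A vs D: A wins 23–8.
A vs E: A wins 31–0.
B vs C: B wins 23–8.
B vs D: D wins 18–13.
B vs E: E wins 18–13.
C vs D: C wins 20–11.
C vs E: C wins 21–10.
D vs E: D wins 21–10.
No candidate beats all others: A beats B beats C beats A, a majority cycle.

No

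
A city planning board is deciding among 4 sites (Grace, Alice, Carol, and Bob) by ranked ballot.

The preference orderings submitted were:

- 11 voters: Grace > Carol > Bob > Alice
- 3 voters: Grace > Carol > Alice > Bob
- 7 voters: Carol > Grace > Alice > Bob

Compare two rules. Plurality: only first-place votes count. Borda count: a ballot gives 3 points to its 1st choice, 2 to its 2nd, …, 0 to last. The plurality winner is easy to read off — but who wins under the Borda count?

Plurality first-place counts: Grace 14, Alice 0, Carol 7, Bob 0 → Grace.
Borda totals: Grace 56, Alice 10, Carol 49, Bob 11 → Grace.

Grace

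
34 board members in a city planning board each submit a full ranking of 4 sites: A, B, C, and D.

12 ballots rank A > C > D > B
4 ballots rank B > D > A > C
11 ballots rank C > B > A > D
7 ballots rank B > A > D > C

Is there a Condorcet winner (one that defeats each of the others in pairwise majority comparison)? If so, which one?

There is no Condorcet winner

Head-to-head results (34 voters total):
A vs B: B wins 22–12.
A vs C: A wins 23–11.
A vs D: A wins 30–4.
B vs C: C wins 23–11.
B vs D: B wins 22–12.
C vs D: C wins 23–11.
No candidate beats all others: A beats C beats B beats A, a majority cycle.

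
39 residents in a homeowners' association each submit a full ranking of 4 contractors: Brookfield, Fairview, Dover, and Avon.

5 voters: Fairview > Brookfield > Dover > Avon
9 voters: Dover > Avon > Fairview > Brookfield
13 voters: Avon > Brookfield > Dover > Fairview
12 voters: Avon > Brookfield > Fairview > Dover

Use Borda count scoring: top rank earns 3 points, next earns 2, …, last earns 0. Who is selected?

Borda scores:
  Brookfield: 5·2 + 9·0 + 13·2 + 12·2 = 60
  Fairview: 5·3 + 9·1 + 13·0 + 12·1 = 36
  Dover: 5·1 + 9·3 + 13·1 + 12·0 = 45
  Avon: 5·0 + 9·2 + 13·3 + 12·3 = 93
Avon has the highest total.

Avon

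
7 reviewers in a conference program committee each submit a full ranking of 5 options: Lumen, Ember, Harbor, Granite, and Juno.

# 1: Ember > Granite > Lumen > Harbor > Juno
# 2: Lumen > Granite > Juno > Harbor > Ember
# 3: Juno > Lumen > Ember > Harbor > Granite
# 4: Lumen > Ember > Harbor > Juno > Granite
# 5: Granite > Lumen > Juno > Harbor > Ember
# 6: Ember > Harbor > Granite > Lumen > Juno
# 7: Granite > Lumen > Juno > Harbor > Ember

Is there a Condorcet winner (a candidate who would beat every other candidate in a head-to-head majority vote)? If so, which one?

Head-to-head results (7 voters total):
Lumen vs Ember: Lumen wins 5–2.
Lumen vs Harbor: Lumen wins 6–1.
Lumen vs Granite: Granite wins 4–3.
Lumen vs Juno: Lumen wins 6–1.
Ember vs Harbor: Ember wins 4–3.
Ember vs Granite: Ember wins 4–3.
Ember vs Juno: Juno wins 4–3.
Harbor vs Granite: Granite wins 4–3.
Harbor vs Juno: Juno wins 4–3.
Granite vs Juno: Granite wins 5–2.
No candidate beats all others: Lumen beats Ember beats Granite beats Lumen, a majority cycle.

None — there is no Condorcet winner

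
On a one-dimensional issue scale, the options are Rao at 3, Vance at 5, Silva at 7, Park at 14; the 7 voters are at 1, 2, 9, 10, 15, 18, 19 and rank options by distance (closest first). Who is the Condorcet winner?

With single-peaked preferences on a line, the Condorcet winner is the candidate closest to the median voter.
The median voter (position 10) is closest to Silva at 7.
Check: Silva vs Rao — voters closer to Silva: 5 of 7.

Silva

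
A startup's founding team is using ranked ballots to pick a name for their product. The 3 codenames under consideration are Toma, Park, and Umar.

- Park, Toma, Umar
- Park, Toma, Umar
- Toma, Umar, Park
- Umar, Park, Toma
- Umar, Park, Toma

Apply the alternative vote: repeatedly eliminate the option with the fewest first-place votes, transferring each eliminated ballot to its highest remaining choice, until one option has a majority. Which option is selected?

Umar

Round 1: Park 2, Umar 2, Toma 1. Toma has the fewest and is eliminated.
Round 2: Umar 3, Park 2. Umar has a majority.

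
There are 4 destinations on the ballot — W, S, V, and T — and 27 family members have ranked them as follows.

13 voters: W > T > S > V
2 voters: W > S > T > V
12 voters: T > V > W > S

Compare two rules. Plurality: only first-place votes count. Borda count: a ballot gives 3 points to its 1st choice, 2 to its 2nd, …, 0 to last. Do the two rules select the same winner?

No

Plurality first-place counts: W 15, S 0, V 0, T 12 → W.
Borda totals: W 57, S 17, V 24, T 64 → T.
The two rules disagree: plurality picks W, Borda picks T.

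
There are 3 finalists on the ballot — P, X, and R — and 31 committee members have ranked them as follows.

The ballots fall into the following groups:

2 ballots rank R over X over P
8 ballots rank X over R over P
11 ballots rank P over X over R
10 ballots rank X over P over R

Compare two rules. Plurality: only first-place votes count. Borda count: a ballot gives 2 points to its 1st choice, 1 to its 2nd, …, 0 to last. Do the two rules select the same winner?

Plurality first-place counts: P 11, X 18, R 2 → X.
Borda totals: P 32, X 49, R 12 → X.
The two rules agree on X.

Yes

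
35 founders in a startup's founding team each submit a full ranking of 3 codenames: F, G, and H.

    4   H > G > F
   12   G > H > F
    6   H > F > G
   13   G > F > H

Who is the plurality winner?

G

First-place vote totals:
  F: 0
  G: 25
  H: 10
G has the most first-place votes.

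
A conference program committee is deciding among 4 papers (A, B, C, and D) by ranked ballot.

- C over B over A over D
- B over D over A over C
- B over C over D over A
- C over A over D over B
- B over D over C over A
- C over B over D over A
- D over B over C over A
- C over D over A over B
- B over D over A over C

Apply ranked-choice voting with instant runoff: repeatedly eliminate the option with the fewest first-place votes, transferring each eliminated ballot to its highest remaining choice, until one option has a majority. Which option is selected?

B

Round 1: B 4, C 4, D 1, A 0. A has the fewest and is eliminated.
Round 2: B 4, C 4, D 1. D has the fewest and is eliminated.
Round 3: B 5, C 4. B has a majority.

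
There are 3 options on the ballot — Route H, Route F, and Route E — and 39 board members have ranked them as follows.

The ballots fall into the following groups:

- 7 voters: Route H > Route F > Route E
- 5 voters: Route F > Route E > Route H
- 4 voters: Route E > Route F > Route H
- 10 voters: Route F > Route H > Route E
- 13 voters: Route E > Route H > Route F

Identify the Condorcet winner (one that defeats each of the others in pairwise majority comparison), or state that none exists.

Head-to-head results (39 voters total):
Route H vs Route F: Route H wins 20–19.
Route H vs Route E: Route E wins 22–17.
Route F vs Route E: Route F wins 22–17.
No candidate beats all others: Route H beats Route F beats Route E beats Route H, a majority cycle.

None — there is no Condorcet winner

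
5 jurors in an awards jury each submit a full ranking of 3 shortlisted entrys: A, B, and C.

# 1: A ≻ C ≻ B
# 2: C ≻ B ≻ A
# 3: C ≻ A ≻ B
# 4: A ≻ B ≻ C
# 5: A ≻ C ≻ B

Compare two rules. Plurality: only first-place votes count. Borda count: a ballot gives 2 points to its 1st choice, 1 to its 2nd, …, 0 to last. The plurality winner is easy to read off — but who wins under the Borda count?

A

Plurality first-place counts: A 3, B 0, C 2 → A.
Borda totals: A 7, B 2, C 6 → A.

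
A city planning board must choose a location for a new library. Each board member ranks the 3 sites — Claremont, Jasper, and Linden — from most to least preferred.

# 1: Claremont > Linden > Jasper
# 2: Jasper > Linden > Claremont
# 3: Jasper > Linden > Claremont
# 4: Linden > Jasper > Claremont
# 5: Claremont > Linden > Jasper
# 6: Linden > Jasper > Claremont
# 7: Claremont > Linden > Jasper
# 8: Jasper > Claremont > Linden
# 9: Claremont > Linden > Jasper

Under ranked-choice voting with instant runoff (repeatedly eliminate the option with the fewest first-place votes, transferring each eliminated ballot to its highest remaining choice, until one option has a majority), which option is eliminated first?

Round 1: Claremont 4, Jasper 3, Linden 2. Linden has the fewest and is eliminated.
Round 2: Jasper 5, Claremont 4. Jasper has a majority.

Linden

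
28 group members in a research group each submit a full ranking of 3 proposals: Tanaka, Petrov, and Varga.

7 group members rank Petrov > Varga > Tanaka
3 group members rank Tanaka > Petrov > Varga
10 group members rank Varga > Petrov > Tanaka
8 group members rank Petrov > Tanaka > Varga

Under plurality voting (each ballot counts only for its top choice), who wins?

First-place vote totals:
  Tanaka: 3
  Petrov: 15
  Varga: 10
Petrov has the most first-place votes.

Petrov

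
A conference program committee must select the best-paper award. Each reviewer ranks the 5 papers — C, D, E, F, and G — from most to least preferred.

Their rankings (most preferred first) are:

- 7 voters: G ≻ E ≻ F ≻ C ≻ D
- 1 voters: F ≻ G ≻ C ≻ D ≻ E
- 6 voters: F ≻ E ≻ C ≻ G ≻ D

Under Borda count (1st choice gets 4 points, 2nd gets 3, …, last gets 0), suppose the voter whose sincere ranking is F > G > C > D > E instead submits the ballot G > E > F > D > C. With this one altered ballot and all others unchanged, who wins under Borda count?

E

Borda totals with the altered ballot: C 19, D 1, E 42, F 40, G 38.
The switch changes the winner from F to E.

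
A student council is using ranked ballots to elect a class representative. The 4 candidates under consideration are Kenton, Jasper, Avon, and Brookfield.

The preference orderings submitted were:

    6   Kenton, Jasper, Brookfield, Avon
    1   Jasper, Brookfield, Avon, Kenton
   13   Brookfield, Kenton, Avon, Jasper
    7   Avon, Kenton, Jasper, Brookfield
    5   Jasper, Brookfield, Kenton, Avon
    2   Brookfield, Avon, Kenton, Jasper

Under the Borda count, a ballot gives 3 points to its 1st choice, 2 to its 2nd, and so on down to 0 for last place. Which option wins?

Borda scores:
  Kenton: 6·3 + 0 + 13·2 + 7·2 + 5·1 + 2·1 = 65
  Jasper: 6·2 + 3 + 13·0 + 7·1 + 5·3 + 2·0 = 37
  Avon: 6·0 + 1 + 13·1 + 7·3 + 5·0 + 2·2 = 39
  Brookfield: 6·1 + 2 + 13·3 + 7·0 + 5·2 + 2·3 = 63
Kenton has the highest total.

Kenton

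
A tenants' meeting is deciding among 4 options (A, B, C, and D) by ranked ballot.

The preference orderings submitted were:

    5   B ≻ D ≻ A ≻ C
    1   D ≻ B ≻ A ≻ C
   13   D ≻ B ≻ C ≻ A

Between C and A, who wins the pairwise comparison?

Ballots ranking C above A: 13.
Ballots ranking A above C: 5+1 = 6.
C wins the head-to-head, 13–6.

C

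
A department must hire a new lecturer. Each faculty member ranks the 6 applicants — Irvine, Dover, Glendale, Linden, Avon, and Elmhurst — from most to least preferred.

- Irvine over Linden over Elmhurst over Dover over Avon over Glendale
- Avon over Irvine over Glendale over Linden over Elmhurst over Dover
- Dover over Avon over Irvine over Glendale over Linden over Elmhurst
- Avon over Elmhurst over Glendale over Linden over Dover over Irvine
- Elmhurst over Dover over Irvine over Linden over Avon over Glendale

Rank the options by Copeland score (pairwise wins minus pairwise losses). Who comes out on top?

Pairwise results:
  Irvine vs Dover: Dover wins 3–2.
  Irvine vs Glendale: Irvine wins 4–1.
  Irvine vs Linden: Irvine wins 4–1.
  Irvine vs Avon: Avon wins 3–2.
  Irvine vs Elmhurst: Irvine wins 3–2.
  Dover vs Glendale: Dover wins 3–2.
  Dover vs Linden: Linden wins 3–2.
  Dover vs Avon: Dover wins 3–2.
  Dover vs Elmhurst: Elmhurst wins 4–1.
  Glendale vs Linden: Glendale wins 3–2.
  Glendale vs Avon: Avon wins 5–0.
  Glendale vs Elmhurst: Elmhurst wins 3–2.
  Linden vs Avon: Avon wins 3–2.
  Linden vs Elmhurst: Linden wins 3–2.
  Avon vs Elmhurst: Avon wins 3–2.
Copeland scores (wins − losses):
  Irvine: 3 − 2 = 1
  Dover: 3 − 2 = 1
  Glendale: 1 − 4 = -3
  Linden: 2 − 3 = -1
  Avon: 4 − 1 = 3
  Elmhurst: 2 − 3 = -1
Avon has the best Copeland score.

Avon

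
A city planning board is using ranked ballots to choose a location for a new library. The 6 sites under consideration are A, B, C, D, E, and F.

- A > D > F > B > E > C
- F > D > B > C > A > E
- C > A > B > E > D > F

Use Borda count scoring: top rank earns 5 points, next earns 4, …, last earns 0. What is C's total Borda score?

Borda scores:
  A: 5 + 1 + 4 = 10
  B: 2 + 3 + 3 = 8
  C: 0 + 2 + 5 = 7
  D: 4 + 4 + 1 = 9
  E: 1 + 0 + 2 = 3
  F: 3 + 5 + 0 = 8

7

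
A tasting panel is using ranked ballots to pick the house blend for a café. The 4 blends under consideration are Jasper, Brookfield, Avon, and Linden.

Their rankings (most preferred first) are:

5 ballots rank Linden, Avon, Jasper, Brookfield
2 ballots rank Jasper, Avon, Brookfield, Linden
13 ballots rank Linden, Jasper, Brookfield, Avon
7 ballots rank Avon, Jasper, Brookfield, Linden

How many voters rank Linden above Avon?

18

Ballots ranking Linden above Avon: 5+13 = 18.
Ballots ranking Avon above Linden: 2+7 = 9.
So 18 of 27 voters prefer Linden to Avon.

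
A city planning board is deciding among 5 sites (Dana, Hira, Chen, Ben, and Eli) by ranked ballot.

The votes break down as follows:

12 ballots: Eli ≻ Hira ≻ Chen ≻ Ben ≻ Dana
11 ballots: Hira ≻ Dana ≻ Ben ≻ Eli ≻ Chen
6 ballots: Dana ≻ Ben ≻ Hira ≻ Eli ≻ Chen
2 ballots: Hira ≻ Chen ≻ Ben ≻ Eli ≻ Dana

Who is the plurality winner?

Hira

First-place vote totals:
  Dana: 6
  Hira: 13
  Chen: 0
  Ben: 0
  Eli: 12
Hira has the most first-place votes.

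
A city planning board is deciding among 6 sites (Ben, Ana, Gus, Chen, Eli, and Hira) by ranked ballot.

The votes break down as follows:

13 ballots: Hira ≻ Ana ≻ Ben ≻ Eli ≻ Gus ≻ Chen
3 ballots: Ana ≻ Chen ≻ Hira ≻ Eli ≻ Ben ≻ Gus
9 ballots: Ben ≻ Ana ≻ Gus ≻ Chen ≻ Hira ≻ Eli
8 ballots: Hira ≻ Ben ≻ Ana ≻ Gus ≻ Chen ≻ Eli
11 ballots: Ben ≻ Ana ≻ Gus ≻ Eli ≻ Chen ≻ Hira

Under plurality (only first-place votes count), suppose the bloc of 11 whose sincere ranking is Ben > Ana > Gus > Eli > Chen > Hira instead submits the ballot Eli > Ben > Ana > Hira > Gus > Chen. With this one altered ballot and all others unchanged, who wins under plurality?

First-place totals with the altered ballot: Ben 9, Ana 3, Gus 0, Chen 0, Eli 11, Hira 21.
The winner is unchanged: still Hira.

Hira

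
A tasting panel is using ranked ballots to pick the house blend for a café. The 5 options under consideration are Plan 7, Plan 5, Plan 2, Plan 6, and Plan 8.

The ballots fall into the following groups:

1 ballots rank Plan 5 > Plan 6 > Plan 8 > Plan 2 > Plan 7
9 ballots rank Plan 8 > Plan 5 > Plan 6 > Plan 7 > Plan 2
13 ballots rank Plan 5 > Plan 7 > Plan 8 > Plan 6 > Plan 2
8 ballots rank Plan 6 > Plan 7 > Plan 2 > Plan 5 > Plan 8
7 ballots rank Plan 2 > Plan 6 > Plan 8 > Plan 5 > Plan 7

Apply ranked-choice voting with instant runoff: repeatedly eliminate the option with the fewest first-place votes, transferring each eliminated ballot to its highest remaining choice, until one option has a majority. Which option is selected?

Plan 5

Round 1: Plan 5 14, Plan 8 9, Plan 6 8, Plan 2 7, Plan 7 0. Plan 7 has the fewest and is eliminated.
Round 2: Plan 5 14, Plan 8 9, Plan 6 8, Plan 2 7. Plan 2 has the fewest and is eliminated.
Round 3: Plan 6 15, Plan 5 14, Plan 8 9. Plan 8 has the fewest and is eliminated.
Round 4: Plan 5 23, Plan 6 15. Plan 5 has a majority.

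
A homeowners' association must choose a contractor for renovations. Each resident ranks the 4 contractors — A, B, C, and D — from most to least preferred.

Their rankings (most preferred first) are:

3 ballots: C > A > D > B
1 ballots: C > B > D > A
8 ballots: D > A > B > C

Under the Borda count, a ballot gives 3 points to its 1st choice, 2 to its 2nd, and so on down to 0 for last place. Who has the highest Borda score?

D

Borda scores:
  A: 3·2 + 0 + 8·2 = 22
  B: 3·0 + 2 + 8·1 = 10
  C: 3·3 + 3 + 8·0 = 12
  D: 3·1 + 1 + 8·3 = 28
D has the highest total.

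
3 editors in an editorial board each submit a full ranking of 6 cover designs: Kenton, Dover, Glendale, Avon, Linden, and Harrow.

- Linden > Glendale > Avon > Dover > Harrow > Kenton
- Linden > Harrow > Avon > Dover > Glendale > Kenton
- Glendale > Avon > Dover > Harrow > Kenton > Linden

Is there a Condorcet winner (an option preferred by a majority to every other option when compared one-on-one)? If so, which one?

Head-to-head results (3 voters total):
Kenton vs Dover: Dover wins 3–0.
Kenton vs Glendale: Glendale wins 3–0.
Kenton vs Avon: Avon wins 3–0.
Kenton vs Linden: Linden wins 2–1.
Kenton vs Harrow: Harrow wins 3–0.
Dover vs Glendale: Glendale wins 2–1.
Dover vs Avon: Avon wins 3–0.
Dover vs Linden: Linden wins 2–1.
Dover vs Harrow: Dover wins 2–1.
Glendale vs Avon: Glendale wins 2–1.
Glendale vs Linden: Linden wins 2–1.
Glendale vs Harrow: Glendale wins 2–1.
Avon vs Linden: Linden wins 2–1.
Avon vs Harrow: Avon wins 2–1.
Linden vs Harrow: Linden wins 2–1.
Linden beats each rival — Kenton (2–1), Dover (2–1), Glendale (2–1), Avon (2–1), Harrow (2–1) — so Linden is the Condorcet winner.

Linden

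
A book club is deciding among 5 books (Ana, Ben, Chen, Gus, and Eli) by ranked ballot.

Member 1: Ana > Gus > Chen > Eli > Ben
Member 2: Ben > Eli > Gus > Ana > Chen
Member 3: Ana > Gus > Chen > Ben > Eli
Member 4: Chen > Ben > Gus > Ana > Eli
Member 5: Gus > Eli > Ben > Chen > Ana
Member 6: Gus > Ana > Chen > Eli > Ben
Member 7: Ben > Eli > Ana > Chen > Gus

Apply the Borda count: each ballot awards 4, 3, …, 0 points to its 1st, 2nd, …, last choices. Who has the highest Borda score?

Gus

Borda scores:
  Ana: 4 + 1 + 4 + 1 + 0 + 3 + 2 = 15
  Ben: 0 + 4 + 1 + 3 + 2 + 0 + 4 = 14
  Chen: 2 + 0 + 2 + 4 + 1 + 2 + 1 = 12
  Gus: 3 + 2 + 3 + 2 + 4 + 4 + 0 = 18
  Eli: 1 + 3 + 0 + 0 + 3 + 1 + 3 = 11
Gus has the highest total.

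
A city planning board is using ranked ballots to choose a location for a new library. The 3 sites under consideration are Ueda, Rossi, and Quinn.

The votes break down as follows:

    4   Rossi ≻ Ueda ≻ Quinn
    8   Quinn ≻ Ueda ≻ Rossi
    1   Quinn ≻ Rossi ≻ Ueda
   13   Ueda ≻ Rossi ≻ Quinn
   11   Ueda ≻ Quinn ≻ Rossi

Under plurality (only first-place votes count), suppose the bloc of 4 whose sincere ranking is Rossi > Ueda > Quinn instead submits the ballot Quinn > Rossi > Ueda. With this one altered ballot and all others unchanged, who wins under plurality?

Ueda

First-place totals with the altered ballot: Ueda 24, Rossi 0, Quinn 13.
The winner is unchanged: still Ueda.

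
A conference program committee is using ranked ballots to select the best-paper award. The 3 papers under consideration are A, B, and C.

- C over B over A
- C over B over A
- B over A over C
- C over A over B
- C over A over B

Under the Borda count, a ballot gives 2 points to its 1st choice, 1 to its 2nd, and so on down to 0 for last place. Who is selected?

C

Borda scores:
  A: 0 + 0 + 1 + 1 + 1 = 3
  B: 1 + 1 + 2 + 0 + 0 = 4
  C: 2 + 2 + 0 + 2 + 2 = 8
C has the highest total.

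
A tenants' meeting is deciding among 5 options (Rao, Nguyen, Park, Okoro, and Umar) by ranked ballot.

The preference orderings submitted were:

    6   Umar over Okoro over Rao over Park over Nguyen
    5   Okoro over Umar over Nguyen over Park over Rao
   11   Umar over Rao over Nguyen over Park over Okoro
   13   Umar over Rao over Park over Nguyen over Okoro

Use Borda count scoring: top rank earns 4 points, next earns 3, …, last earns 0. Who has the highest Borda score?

Borda scores:
  Rao: 6·2 + 5·0 + 11·3 + 13·3 = 84
  Nguyen: 6·0 + 5·2 + 11·2 + 13·1 = 45
  Park: 6·1 + 5·1 + 11·1 + 13·2 = 48
  Okoro: 6·3 + 5·4 + 11·0 + 13·0 = 38
  Umar: 6·4 + 5·3 + 11·4 + 13·4 = 135
Umar has the highest total.

Umar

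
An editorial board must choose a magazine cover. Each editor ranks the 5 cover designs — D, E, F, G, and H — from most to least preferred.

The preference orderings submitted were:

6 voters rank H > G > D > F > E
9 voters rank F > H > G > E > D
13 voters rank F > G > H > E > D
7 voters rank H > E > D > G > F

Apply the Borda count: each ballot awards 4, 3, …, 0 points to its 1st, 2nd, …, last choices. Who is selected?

Borda scores:
  D: 6·2 + 9·0 + 13·0 + 7·2 = 26
  E: 6·0 + 9·1 + 13·1 + 7·3 = 43
  F: 6·1 + 9·4 + 13·4 + 7·0 = 94
  G: 6·3 + 9·2 + 13·3 + 7·1 = 82
  H: 6·4 + 9·3 + 13·2 + 7·4 = 105
H has the highest total.

H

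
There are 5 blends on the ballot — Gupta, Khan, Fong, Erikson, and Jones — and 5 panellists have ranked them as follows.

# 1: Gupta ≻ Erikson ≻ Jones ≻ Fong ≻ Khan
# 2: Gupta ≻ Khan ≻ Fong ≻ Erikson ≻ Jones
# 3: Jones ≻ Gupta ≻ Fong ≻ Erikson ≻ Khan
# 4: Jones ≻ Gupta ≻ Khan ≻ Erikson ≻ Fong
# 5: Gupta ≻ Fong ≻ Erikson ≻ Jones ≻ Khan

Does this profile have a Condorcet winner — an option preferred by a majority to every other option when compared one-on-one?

Head-to-head results (5 voters total):
Gupta vs Khan: Gupta wins 5–0.
Gupta vs Fong: Gupta wins 5–0.
Gupta vs Erikson: Gupta wins 5–0.
Gupta vs Jones: Gupta wins 3–2.
Khan vs Fong: Fong wins 3–2.
Khan vs Erikson: Erikson wins 3–2.
Khan vs Jones: Jones wins 4–1.
Fong vs Erikson: Fong wins 3–2.
Fong vs Jones: Jones wins 3–2.
Erikson vs Jones: Erikson wins 3–2.
Gupta beats each rival — Khan (5–0), Fong (5–0), Erikson (5–0), Jones (3–2) — so Gupta is the Condorcet winner.

Yes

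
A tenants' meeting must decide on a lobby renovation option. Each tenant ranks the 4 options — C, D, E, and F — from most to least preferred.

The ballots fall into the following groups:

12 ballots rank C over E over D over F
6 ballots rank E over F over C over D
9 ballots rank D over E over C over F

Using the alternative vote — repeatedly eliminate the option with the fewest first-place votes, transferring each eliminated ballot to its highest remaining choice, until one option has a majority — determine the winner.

Round 1: C 12, D 9, E 6, F 0. F has the fewest and is eliminated.
Round 2: C 12, D 9, E 6. E has the fewest and is eliminated.
Round 3: C 18, D 9. C has a majority.

C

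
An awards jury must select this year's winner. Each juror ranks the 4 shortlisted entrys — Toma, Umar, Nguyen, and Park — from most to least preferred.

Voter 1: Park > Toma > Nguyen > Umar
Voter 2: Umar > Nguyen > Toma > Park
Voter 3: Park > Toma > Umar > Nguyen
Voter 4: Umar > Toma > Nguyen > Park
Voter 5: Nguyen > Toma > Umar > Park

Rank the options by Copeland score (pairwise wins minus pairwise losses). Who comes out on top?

Toma

Pairwise results:
  Toma vs Umar: Toma wins 3–2.
  Toma vs Nguyen: Toma wins 3–2.
  Toma vs Park: Toma wins 3–2.
  Umar vs Nguyen: Umar wins 3–2.
  Umar vs Park: Umar wins 3–2.
  Nguyen vs Park: Nguyen wins 3–2.
Copeland scores (wins − losses):
  Toma: 3 − 0 = 3
  Umar: 2 − 1 = 1
  Nguyen: 1 − 2 = -1
  Park: 0 − 3 = -3
Toma has the best Copeland score.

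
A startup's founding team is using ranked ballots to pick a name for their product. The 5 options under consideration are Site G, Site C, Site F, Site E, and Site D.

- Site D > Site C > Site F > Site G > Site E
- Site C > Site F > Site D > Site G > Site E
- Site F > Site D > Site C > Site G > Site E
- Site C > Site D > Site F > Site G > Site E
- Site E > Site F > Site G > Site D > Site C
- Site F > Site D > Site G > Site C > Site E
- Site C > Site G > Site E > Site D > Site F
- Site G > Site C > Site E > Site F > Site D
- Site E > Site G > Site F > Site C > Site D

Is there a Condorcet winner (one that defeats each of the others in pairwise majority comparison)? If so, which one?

Site C

Head-to-head results (9 voters total):
Site G vs Site C: Site C wins 5–4.
Site G vs Site F: Site F wins 6–3.
Site G vs Site E: Site G wins 7–2.
Site G vs Site D: Site D wins 5–4.
Site C vs Site F: Site C wins 5–4.
Site C vs Site E: Site C wins 7–2.
Site C vs Site D: Site C wins 5–4.
Site F vs Site E: Site F wins 5–4.
Site F vs Site D: Site F wins 6–3.
Site E vs Site D: Site D wins 5–4.
Site C beats each rival — Site G (5–4), Site F (5–4), Site E (7–2), Site D (5–4) — so Site C is the Condorcet winner.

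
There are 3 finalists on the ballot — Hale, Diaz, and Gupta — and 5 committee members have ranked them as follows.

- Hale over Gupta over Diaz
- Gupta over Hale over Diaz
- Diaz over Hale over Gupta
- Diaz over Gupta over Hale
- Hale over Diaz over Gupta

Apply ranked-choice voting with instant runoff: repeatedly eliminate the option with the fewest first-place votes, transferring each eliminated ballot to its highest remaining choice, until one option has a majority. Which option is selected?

Round 1: Hale 2, Diaz 2, Gupta 1. Gupta has the fewest and is eliminated.
Round 2: Hale 3, Diaz 2. Hale has a majority.

Hale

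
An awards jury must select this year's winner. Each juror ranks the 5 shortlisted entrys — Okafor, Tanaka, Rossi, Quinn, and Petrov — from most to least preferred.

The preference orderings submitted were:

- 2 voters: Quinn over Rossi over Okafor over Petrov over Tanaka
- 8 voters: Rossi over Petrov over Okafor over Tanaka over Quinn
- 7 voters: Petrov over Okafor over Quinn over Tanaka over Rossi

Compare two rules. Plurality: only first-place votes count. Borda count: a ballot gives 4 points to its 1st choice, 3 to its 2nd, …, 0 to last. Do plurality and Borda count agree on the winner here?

No

Plurality first-place counts: Okafor 0, Tanaka 0, Rossi 8, Quinn 2, Petrov 7 → Rossi.
Borda totals: Okafor 41, Tanaka 15, Rossi 38, Quinn 22, Petrov 54 → Petrov.
The two rules disagree: plurality picks Rossi, Borda picks Petrov.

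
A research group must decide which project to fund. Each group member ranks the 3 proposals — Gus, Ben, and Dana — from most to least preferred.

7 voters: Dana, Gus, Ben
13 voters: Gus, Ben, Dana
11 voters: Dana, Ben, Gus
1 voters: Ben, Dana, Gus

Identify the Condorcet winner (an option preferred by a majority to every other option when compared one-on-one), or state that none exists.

Dana

Head-to-head results (32 voters total):
Gus vs Ben: Gus wins 20–12.
Gus vs Dana: Dana wins 19–13.
Ben vs Dana: Dana wins 18–14.
Dana beats each rival — Gus (19–13), Ben (18–14) — so Dana is the Condorcet winner.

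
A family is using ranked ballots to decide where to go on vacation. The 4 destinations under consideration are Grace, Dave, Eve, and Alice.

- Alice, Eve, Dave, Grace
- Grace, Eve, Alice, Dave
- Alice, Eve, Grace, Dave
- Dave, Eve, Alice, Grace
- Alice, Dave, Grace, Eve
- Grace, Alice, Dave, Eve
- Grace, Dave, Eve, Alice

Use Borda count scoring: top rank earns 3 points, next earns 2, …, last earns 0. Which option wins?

Borda scores:
  Grace: 0 + 3 + 1 + 0 + 1 + 3 + 3 = 11
  Dave: 1 + 0 + 0 + 3 + 2 + 1 + 2 = 9
  Eve: 2 + 2 + 2 + 2 + 0 + 0 + 1 = 9
  Alice: 3 + 1 + 3 + 1 + 3 + 2 + 0 = 13
Alice has the highest total.

Alice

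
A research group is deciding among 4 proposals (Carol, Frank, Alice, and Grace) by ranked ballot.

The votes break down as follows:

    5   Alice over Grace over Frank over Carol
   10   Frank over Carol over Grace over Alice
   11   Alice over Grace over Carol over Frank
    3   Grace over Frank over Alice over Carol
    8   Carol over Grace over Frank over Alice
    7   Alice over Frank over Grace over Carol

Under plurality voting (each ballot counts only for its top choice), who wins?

First-place vote totals:
  Carol: 8
  Frank: 10
  Alice: 23
  Grace: 3
Alice has the most first-place votes.

Alice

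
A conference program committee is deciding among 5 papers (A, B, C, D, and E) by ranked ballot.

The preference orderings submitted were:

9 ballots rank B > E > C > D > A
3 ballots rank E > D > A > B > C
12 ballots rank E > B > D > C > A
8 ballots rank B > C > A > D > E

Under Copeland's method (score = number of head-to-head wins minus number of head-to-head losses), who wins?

B

Pairwise results:
  A vs B: B wins 29–3.
  A vs C: C wins 29–3.
  A vs D: D wins 24–8.
  A vs E: E wins 24–8.
  B vs C: B wins 32–0.
  B vs D: B wins 29–3.
  B vs E: B wins 17–15.
  C vs D: C wins 17–15.
  C vs E: E wins 24–8.
  D vs E: E wins 24–8.
Copeland scores (wins − losses):
  A: 0 − 4 = -4
  B: 4 − 0 = 4
  C: 2 − 2 = 0
  D: 1 − 3 = -2
  E: 3 − 1 = 2
B has the best Copeland score.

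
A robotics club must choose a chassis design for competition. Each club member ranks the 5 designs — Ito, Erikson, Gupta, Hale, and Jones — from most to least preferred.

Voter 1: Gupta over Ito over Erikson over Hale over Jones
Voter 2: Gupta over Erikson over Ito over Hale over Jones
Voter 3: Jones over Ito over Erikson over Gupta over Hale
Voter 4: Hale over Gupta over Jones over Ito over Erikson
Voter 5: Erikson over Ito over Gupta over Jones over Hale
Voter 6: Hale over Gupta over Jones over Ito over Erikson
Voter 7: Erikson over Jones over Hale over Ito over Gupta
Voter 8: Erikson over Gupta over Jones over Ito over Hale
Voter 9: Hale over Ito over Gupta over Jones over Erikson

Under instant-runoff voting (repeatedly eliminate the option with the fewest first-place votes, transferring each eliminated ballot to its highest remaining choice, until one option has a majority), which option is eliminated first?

Ito

Round 1: Erikson 3, Hale 3, Gupta 2, Jones 1, Ito 0. Ito has the fewest and is eliminated.
Round 2: Erikson 3, Hale 3, Gupta 2, Jones 1. Jones has the fewest and is eliminated.
Round 3: Erikson 4, Hale 3, Gupta 2. Gupta has the fewest and is eliminated.
Round 4: Erikson 6, Hale 3. Erikson has a majority.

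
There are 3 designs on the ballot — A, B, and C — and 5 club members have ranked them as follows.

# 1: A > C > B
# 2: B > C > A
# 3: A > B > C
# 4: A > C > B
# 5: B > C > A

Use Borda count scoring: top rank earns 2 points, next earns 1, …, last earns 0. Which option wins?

Borda scores:
  A: 2 + 0 + 2 + 2 + 0 = 6
  B: 0 + 2 + 1 + 0 + 2 = 5
  C: 1 + 1 + 0 + 1 + 1 = 4
A has the highest total.

A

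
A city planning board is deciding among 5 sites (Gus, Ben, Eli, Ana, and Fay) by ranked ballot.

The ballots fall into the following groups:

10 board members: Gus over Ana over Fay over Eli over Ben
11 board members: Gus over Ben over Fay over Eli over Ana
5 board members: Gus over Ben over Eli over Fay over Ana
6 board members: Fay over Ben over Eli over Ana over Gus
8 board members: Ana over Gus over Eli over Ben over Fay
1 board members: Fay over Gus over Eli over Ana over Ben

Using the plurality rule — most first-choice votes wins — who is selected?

Gus

First-place vote totals:
  Gus: 26
  Ben: 0
  Eli: 0
  Ana: 8
  Fay: 7
Gus has the most first-place votes.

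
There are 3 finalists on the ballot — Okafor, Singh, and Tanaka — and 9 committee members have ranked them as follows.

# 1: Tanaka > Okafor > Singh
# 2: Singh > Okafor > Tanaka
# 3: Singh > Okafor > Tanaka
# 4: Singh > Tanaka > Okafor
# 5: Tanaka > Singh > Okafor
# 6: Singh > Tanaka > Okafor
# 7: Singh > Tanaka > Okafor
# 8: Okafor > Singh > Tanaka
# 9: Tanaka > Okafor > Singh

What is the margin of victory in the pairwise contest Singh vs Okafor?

Ballots ranking Singh above Okafor: 6.
Ballots ranking Okafor above Singh: 3.
Singh wins 6–3, a margin of 3.

3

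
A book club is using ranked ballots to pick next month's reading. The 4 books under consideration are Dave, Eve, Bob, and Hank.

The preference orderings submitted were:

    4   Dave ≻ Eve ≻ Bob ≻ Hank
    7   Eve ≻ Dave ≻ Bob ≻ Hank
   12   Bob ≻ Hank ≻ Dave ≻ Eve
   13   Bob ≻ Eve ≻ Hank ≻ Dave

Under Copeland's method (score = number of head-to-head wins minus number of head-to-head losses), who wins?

Pairwise results:
  Dave vs Eve: Eve wins 20–16.
  Dave vs Bob: Bob wins 25–11.
  Dave vs Hank: Hank wins 25–11.
  Eve vs Bob: Bob wins 25–11.
  Eve vs Hank: Eve wins 24–12.
  Bob vs Hank: Bob wins 36–0.
Copeland scores (wins − losses):
  Dave: 0 − 3 = -3
  Eve: 2 − 1 = 1
  Bob: 3 − 0 = 3
  Hank: 1 − 2 = -1
Bob has the best Copeland score.

Bob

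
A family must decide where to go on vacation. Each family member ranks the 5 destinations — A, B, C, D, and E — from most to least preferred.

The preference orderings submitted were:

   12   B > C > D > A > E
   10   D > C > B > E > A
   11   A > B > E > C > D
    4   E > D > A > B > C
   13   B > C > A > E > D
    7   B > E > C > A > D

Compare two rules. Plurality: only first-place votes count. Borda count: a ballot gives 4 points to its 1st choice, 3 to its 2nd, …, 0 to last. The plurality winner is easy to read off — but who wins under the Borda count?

Plurality first-place counts: A 11, B 32, C 0, D 10, E 4 → B.
Borda totals: A 97, B 185, C 130, D 76, E 82 → B.

B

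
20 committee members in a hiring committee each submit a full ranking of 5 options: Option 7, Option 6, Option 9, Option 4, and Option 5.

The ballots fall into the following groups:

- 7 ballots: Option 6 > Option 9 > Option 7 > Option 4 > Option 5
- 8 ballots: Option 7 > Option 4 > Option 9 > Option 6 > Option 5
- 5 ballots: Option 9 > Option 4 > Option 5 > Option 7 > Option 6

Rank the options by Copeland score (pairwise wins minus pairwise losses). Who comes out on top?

Option 9

Pairwise results:
  Option 7 vs Option 6: Option 7 wins 13–7.
  Option 7 vs Option 9: Option 9 wins 12–8.
  Option 7 vs Option 4: Option 7 wins 15–5.
  Option 7 vs Option 5: Option 7 wins 15–5.
  Option 6 vs Option 9: Option 9 wins 13–7.
  Option 6 vs Option 4: Option 4 wins 13–7.
  Option 6 vs Option 5: Option 6 wins 15–5.
  Option 9 vs Option 4: Option 9 wins 12–8.
  Option 9 vs Option 5: Option 9 wins 20–0.
  Option 4 vs Option 5: Option 4 wins 20–0.
Copeland scores (wins − losses):
  Option 7: 3 − 1 = 2
  Option 6: 1 − 3 = -2
  Option 9: 4 − 0 = 4
  Option 4: 2 − 2 = 0
  Option 5: 0 − 4 = -4
Option 9 has the best Copeland score.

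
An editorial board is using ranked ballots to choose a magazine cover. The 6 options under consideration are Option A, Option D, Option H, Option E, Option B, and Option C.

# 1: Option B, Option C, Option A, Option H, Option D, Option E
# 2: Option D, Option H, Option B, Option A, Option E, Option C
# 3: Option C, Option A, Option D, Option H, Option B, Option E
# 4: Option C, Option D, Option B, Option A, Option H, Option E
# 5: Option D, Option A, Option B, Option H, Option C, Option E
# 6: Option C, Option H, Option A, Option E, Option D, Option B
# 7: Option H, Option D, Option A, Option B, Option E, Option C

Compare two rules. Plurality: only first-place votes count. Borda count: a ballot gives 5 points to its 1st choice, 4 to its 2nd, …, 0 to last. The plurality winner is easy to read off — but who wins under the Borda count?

Plurality first-place counts: Option A 0, Option D 2, Option H 1, Option E 0, Option B 1, Option C 3 → Option C.
Borda totals: Option A 21, Option D 23, Option H 20, Option E 4, Option B 17, Option C 20 → Option D.

Option D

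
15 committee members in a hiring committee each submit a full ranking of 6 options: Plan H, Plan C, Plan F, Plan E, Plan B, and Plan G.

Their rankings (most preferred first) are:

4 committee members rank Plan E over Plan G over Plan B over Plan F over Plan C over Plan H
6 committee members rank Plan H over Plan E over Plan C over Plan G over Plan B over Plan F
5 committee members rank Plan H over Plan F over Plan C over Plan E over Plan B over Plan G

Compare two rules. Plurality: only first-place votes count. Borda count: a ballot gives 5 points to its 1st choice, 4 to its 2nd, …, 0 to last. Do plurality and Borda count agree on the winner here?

Yes

Plurality first-place counts: Plan H 11, Plan C 0, Plan F 0, Plan E 4, Plan B 0, Plan G 0 → Plan H.
Borda totals: Plan H 55, Plan C 37, Plan F 28, Plan E 54, Plan B 23, Plan G 28 → Plan H.
The two rules agree on Plan H.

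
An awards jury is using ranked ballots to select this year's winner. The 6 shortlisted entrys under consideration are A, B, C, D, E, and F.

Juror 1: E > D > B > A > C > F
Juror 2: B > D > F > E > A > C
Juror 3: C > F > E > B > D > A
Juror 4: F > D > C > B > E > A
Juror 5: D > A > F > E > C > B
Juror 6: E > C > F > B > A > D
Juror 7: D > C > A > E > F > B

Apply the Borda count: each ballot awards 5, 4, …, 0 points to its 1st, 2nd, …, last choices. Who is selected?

Borda scores:
  A: 2 + 1 + 0 + 0 + 4 + 1 + 3 = 11
  B: 3 + 5 + 2 + 2 + 0 + 2 + 0 = 14
  C: 1 + 0 + 5 + 3 + 1 + 4 + 4 = 18
  D: 4 + 4 + 1 + 4 + 5 + 0 + 5 = 23
  E: 5 + 2 + 3 + 1 + 2 + 5 + 2 = 20
  F: 0 + 3 + 4 + 5 + 3 + 3 + 1 = 19
D has the highest total.

D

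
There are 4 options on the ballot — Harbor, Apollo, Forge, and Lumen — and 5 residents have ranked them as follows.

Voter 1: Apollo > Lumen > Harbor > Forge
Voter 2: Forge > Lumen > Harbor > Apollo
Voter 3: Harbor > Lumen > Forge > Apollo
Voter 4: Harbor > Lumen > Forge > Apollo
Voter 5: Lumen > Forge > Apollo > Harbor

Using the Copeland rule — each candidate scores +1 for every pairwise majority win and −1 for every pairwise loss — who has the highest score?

Pairwise results:
  Harbor vs Apollo: Harbor wins 3–2.
  Harbor vs Forge: Harbor wins 3–2.
  Harbor vs Lumen: Lumen wins 3–2.
  Apollo vs Forge: Forge wins 4–1.
  Apollo vs Lumen: Lumen wins 4–1.
  Forge vs Lumen: Lumen wins 4–1.
Copeland scores (wins − losses):
  Harbor: 2 − 1 = 1
  Apollo: 0 − 3 = -3
  Forge: 1 − 2 = -1
  Lumen: 3 − 0 = 3
Lumen has the best Copeland score.

Lumen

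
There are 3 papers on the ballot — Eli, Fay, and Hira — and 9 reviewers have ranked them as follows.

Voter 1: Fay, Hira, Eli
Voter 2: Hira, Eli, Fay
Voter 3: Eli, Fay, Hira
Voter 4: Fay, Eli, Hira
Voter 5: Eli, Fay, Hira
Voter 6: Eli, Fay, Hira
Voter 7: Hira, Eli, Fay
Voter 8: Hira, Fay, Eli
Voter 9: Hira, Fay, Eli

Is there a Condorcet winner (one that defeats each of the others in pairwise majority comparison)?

No

Head-to-head results (9 voters total):
Eli vs Fay: Eli wins 5–4.
Eli vs Hira: Hira wins 5–4.
Fay vs Hira: Fay wins 5–4.
No candidate beats all others: Eli beats Fay beats Hira beats Eli, a majority cycle.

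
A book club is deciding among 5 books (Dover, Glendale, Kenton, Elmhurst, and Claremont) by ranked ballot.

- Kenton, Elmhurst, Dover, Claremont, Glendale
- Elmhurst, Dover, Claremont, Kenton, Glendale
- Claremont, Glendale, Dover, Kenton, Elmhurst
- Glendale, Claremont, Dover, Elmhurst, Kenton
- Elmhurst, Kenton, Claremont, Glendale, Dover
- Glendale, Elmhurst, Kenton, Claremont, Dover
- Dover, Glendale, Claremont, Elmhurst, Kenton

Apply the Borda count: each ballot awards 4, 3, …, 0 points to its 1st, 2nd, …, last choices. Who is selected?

Borda scores:
  Dover: 2 + 3 + 2 + 2 + 0 + 0 + 4 = 13
  Glendale: 0 + 0 + 3 + 4 + 1 + 4 + 3 = 15
  Kenton: 4 + 1 + 1 + 0 + 3 + 2 + 0 = 11
  Elmhurst: 3 + 4 + 0 + 1 + 4 + 3 + 1 = 16
  Claremont: 1 + 2 + 4 + 3 + 2 + 1 + 2 = 15
Elmhurst has the highest total.

Elmhurst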